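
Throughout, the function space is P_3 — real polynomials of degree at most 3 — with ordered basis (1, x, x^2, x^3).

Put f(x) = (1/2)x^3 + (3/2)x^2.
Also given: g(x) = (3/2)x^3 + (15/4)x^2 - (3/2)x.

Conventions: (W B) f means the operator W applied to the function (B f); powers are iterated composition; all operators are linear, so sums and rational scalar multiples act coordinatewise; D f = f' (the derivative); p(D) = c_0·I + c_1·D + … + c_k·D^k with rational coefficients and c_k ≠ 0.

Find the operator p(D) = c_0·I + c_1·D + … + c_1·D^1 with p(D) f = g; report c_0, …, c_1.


D^0 f = (1/2)x^3 + (3/2)x^2
D^1 f = (3/2)x^2 + 3x
matching coefficients of g against c_0 f + c_1 Df + … from the top degree down determines the c_i
solution: c_0 = 3, c_1 = -1/2

c_0 = 3, c_1 = -1/2


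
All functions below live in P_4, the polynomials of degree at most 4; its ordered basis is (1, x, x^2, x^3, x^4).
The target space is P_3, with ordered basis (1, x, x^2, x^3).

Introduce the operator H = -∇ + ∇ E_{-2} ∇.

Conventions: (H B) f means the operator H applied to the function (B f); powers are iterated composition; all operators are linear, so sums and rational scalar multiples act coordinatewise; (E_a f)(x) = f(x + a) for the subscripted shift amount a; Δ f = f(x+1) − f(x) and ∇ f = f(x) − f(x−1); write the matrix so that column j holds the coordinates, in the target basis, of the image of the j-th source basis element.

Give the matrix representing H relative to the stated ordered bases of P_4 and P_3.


the matrix is [[0, -1, 3, -19, 111]; [0, 0, -2, 9, -76]; [0, 0, 0, -3, 18]; [0, 0, 0, 0, -4]] (rows listed top to bottom)

image of 1: 0
image of x: -1
image of x^2: -2x + 3
image of x^3: -3x^2 + 9x - 19
image of x^4: -4x^3 + 18x^2 - 76x + 111
each image's coordinates form column j of the matrix


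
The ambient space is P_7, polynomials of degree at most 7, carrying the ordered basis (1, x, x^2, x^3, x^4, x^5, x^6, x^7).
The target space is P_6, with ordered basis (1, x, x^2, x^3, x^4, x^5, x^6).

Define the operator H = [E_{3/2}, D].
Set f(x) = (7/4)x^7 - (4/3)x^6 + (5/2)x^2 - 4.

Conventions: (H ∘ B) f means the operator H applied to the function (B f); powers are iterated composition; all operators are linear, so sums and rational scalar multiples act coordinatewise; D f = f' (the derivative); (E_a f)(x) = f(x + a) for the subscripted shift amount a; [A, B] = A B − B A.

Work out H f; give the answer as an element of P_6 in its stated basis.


g(x) = 0

D f = (49/4)x^6 - 8x^5 + 5x
E_{3/2} D f = (49/4)x^6 + (409/4)x^5 + (5655/16)x^4 + (5175/8)x^3 + (42255/64)x^2 + (23081/64)x + 22089/256
E_{3/2} f = (7/4)x^7 + (409/24)x^6 + (1131/16)x^5 + (5175/32)x^4 + (14085/64)x^3 + (23081/128)x^2 + (22089/256)x + 8365/512
D E_{3/2} f = (49/4)x^6 + (409/4)x^5 + (5655/16)x^4 + (5175/8)x^3 + (42255/64)x^2 + (23081/64)x + 22089/256
[E_{3/2}, D] f = 0


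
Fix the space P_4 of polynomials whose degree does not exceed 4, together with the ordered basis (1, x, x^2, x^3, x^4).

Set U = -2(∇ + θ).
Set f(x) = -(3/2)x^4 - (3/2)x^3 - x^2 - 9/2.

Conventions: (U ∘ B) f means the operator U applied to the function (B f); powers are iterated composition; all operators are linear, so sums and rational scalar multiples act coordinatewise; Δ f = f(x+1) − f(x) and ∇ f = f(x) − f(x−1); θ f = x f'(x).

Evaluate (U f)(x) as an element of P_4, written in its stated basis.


g(x) = 12x^4 + 21x^3 - 5x^2 + 7x - 2

∇ f = -6x^3 + (9/2)x^2 - (7/2)x + 1
θ f = -6x^4 - (9/2)x^3 - 2x^2
(∇ + θ) f = -6x^4 - (21/2)x^3 + (5/2)x^2 - (7/2)x + 1
(-2(∇ + θ)) f = 12x^4 + 21x^3 - 5x^2 + 7x - 2


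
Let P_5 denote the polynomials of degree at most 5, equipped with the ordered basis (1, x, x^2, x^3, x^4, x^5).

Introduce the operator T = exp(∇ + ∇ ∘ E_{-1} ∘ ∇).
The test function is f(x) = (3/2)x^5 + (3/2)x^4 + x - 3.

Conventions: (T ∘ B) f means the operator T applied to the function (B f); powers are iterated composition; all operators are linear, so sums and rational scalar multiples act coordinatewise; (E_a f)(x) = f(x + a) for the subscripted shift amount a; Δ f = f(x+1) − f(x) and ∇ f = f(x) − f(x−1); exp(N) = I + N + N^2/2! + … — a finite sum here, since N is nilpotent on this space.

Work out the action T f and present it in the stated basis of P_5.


order-1 term: (15/2)x^4 + 21x^3 - 156x^2 + (603/2)x - 194
order-2 term: 15x^3 + 54x^2 - (579/2)x + 141
order-3 term: 15x^2 + 51x - 267/2
order-4 term: (15/2)x + 33/2
order-5 term: 3/2
the series for exp(∇ + ∇ ∘ E_{-1} ∘ ∇) f terminates at order 5
exp(∇ + ∇ ∘ E_{-1} ∘ ∇) f = (3/2)x^5 + 9x^4 + 36x^3 - 87x^2 + (143/2)x - 343/2

the image equals g(x) = (3/2)x^5 + 9x^4 + 36x^3 - 87x^2 + (143/2)x - 343/2


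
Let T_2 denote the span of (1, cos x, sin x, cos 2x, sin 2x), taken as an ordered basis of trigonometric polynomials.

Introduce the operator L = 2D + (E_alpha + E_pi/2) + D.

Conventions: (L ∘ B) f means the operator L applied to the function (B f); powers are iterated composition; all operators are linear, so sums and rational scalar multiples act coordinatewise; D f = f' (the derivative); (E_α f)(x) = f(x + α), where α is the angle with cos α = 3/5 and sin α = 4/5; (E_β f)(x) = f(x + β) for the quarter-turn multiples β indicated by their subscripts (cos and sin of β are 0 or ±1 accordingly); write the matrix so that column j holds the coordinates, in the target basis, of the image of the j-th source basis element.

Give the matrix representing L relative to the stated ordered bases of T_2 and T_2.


the matrix is [[2, 0, 0, 0, 0]; [0, 3/5, 24/5, 0, 0]; [0, -24/5, 3/5, 0, 0]; [0, 0, 0, -32/25, 174/25]; [0, 0, 0, -174/25, -32/25]] (rows listed top to bottom)

image of 1: 2
image of cos x: (3/5)cos x - (24/5)sin x
image of sin x: (24/5)cos x + (3/5)sin x
image of cos 2x: -(32/25)cos 2x - (174/25)sin 2x
image of sin 2x: (174/25)cos 2x - (32/25)sin 2x
each image's coordinates form column j of the matrix


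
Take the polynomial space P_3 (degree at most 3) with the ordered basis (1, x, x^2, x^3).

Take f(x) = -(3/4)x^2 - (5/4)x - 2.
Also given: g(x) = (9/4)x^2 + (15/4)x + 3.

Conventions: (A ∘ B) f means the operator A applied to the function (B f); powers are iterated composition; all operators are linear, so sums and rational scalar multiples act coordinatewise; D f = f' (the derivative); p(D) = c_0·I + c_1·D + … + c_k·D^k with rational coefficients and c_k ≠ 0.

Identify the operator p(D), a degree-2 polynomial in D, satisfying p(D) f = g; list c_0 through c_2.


c_0 = -3, c_1 = 0, c_2 = 2

D^0 f = -(3/4)x^2 - (5/4)x - 2
D^1 f = -(3/2)x - 5/4
D^2 f = -3/2
matching coefficients of g against c_0 f + c_1 Df + … from the top degree down determines the c_i
solution: c_0 = -3, c_1 = 0, c_2 = 2


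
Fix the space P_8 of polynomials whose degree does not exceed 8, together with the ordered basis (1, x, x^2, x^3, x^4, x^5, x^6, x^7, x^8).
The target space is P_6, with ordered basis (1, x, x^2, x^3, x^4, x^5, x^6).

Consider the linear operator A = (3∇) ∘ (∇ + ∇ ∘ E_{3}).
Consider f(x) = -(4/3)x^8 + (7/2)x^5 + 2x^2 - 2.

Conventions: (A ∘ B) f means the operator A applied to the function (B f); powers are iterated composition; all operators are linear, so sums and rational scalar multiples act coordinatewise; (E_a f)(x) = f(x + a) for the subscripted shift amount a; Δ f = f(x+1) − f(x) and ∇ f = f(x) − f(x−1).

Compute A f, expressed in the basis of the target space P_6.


∇ f = -(32/3)x^7 + (112/3)x^6 - (224/3)x^5 + (665/6)x^4 - (329/3)x^3 + (217/3)x^2 - (145/6)x + 17/6
E_{3} f = -(4/3)x^8 - 32x^7 - 336x^6 - (4025/2)x^5 - (15015/2)x^4 - 17829x^3 - 26269x^2 - (43797/2)x - 15763/2
∇ E_{3} f = -(32/3)x^7 - (560/3)x^6 - (4256/3)x^5 - (36295/6)x^4 - (46739/3)x^3 - (72485/3)x^2 - (124927/6)x - 45949/6
(∇ + ∇ ∘ E_{3}) f = -(64/3)x^7 - (448/3)x^6 - (4480/3)x^5 - (17815/3)x^4 - (47068/3)x^3 - (72268/3)x^2 - (62536/3)x - 22966/3
∇ (∇ + ∇ ∘ E_{3}) f = -(448/3)x^6 - 448x^5 - (17920/3)x^4 - 11060x^3 - (73738/3)x^2 - 18144x - 23617/3
(3∇) (∇ + ∇ ∘ E_{3}) f = -448x^6 - 1344x^5 - 17920x^4 - 33180x^3 - 73738x^2 - 54432x - 23617

the image equals g(x) = -448x^6 - 1344x^5 - 17920x^4 - 33180x^3 - 73738x^2 - 54432x - 23617


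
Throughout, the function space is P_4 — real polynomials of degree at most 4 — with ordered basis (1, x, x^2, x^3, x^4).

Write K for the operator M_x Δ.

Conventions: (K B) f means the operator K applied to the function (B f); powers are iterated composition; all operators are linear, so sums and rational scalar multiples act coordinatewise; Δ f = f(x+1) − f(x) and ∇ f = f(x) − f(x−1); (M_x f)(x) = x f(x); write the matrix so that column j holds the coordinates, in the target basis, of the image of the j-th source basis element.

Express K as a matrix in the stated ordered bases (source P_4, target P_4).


the matrix is [[0, 0, 0, 0, 0]; [0, 1, 1, 1, 1]; [0, 0, 2, 3, 4]; [0, 0, 0, 3, 6]; [0, 0, 0, 0, 4]] (rows listed top to bottom)

image of 1: 0
image of x: x
image of x^2: 2x^2 + x
image of x^3: 3x^3 + 3x^2 + x
image of x^4: 4x^4 + 6x^3 + 4x^2 + x
each image's coordinates form column j of the matrix


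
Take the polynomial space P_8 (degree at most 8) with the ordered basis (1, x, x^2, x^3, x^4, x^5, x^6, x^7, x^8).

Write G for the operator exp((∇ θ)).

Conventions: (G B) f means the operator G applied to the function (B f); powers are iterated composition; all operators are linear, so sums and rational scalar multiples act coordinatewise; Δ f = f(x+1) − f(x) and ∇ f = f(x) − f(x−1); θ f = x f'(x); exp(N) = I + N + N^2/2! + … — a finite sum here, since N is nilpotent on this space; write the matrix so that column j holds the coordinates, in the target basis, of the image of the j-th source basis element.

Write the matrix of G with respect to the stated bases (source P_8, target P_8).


the matrix is [[1, 1, 0, -9/2, -12, 75/2, 495, 13573/12, -57736/3]; [0, 1, 4, 9, -8, -200, -774, 3724, 202576/3]; [0, 0, 1, 9, 48, 125, -630, -19551/2, -38192]; [0, 0, 0, 1, 16, 150, 900, 1470, -40992]; [0, 0, 0, 0, 1, 25, 360, 7105/2, 20720]; [0, 0, 0, 0, 0, 1, 36, 735, 10528]; [0, 0, 0, 0, 0, 0, 1, 49, 1344]; [0, 0, 0, 0, 0, 0, 0, 1, 64]; [0, 0, 0, 0, 0, 0, 0, 0, 1]] (rows listed top to bottom)

image of 1: 1
image of x: x + 1
image of x^2: x^2 + 4x
image of x^3: x^3 + 9x^2 + 9x - 9/2
image of x^4: x^4 + 16x^3 + 48x^2 - 8x - 12
image of x^5: x^5 + 25x^4 + 150x^3 + 125x^2 - 200x + 75/2
image of x^6: x^6 + 36x^5 + 360x^4 + 900x^3 - 630x^2 - 774x + 495
image of x^7: x^7 + 49x^6 + 735x^5 + (7105/2)x^4 + 1470x^3 - (19551/2)x^2 + 3724x + 13573/12
image of x^8: x^8 + 64x^7 + 1344x^6 + 10528x^5 + 20720x^4 - 40992x^3 - 38192x^2 + (202576/3)x - 57736/3
each image's coordinates form column j of the matrix


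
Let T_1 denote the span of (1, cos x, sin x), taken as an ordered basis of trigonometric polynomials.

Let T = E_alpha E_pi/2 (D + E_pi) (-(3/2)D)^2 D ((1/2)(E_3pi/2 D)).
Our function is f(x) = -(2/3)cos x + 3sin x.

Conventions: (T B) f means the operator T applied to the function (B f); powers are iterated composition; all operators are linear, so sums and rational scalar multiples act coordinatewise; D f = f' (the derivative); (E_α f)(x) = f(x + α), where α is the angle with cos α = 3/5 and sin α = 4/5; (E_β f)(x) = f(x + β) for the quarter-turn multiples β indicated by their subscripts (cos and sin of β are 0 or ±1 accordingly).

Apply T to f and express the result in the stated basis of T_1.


D f = 3cos x + (2/3)sin x
E_3pi/2 D f = -(2/3)cos x + 3sin x
((1/2)(E_3pi/2 D)) f = -(1/3)cos x + (3/2)sin x
D ((1/2)(E_3pi/2 D)) f = (3/2)cos x + (1/3)sin x
D D ((1/2)(E_3pi/2 D)) f = (1/3)cos x - (3/2)sin x
(-(3/2)D) D ((1/2)(E_3pi/2 D)) f = -(1/2)cos x + (9/4)sin x
D (-(3/2)D) D ((1/2)(E_3pi/2 D)) f = (9/4)cos x + (1/2)sin x
(-(3/2)D) (-(3/2)D) D ((1/2)(E_3pi/2 D)) f = -(27/8)cos x - (3/4)sin x
D (-(3/2)D)^2 D ((1/2)(E_3pi/2 D)) f = -(3/4)cos x + (27/8)sin x
E_pi (-(3/2)D)^2 D ((1/2)(E_3pi/2 D)) f = (27/8)cos x + (3/4)sin x
(D + E_pi) (-(3/2)D)^2 D ((1/2)(E_3pi/2 D)) f = (21/8)cos x + (33/8)sin x
E_pi/2 (D + E_pi) (-(3/2)D)^2 D ((1/2)(E_3pi/2 D)) f = (33/8)cos x - (21/8)sin x
E_alpha (E_pi/2 (D + E_pi)) (-(3/2)D)^2 D ((1/2)(E_3pi/2 D)) f = (3/8)cos x - (39/8)sin x

g(x) = (3/8)cos x - (39/8)sin x


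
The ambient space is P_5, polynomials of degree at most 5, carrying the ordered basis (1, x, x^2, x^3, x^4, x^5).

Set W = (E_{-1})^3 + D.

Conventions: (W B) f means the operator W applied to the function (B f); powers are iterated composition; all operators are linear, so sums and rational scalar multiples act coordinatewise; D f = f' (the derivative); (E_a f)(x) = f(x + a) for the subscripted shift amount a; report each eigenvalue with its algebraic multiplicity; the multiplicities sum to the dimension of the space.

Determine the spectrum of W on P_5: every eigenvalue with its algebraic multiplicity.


image of 1: 1
image of x: x - 2
image of x^2: x^2 - 4x + 9
image of x^3: x^3 - 6x^2 + 27x - 27
image of x^4: x^4 - 8x^3 + 54x^2 - 108x + 81
image of x^5: x^5 - 10x^4 + 90x^3 - 270x^2 + 405x - 243
the matrix is upper triangular; its diagonal is (1, 1, 1, 1, 1, 1)
for a triangular matrix the eigenvalues are the diagonal entries, with algebraic multiplicity their repetition count

λ = 1 (multiplicity 6)


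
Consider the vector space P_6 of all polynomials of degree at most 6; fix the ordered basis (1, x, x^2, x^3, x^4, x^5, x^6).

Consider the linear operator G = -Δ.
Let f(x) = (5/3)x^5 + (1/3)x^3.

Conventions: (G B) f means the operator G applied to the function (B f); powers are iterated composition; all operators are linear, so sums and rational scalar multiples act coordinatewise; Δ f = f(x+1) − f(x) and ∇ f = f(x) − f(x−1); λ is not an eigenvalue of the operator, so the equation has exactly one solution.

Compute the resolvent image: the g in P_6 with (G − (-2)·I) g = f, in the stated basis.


write g with unknown coordinates in the stated basis and equate coefficients in (G − (-2)·I) g = f
solving from the highest basis element down gives g = (5/6)x^5 + (25/12)x^4 + (17/2)x^3 + (139/6)x^2 + (253/6)x + 307/8
check: G g = -(25/6)x^4 - (50/3)x^3 - (139/3)x^2 - (253/3)x - 307/4
so G g − (-2)·g = (5/3)x^5 + (1/3)x^3 = f ✓

g(x) = (5/6)x^5 + (25/12)x^4 + (17/2)x^3 + (139/6)x^2 + (253/6)x + 307/8


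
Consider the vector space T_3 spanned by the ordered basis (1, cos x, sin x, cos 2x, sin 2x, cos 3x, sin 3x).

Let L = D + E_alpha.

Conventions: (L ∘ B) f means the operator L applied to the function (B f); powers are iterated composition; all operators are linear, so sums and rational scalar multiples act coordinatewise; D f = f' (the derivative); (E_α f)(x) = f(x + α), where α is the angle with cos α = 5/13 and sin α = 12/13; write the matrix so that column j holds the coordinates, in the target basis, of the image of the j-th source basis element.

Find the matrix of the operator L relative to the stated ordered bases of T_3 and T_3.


image of 1: 1
image of cos x: (5/13)cos x - (25/13)sin x
image of sin x: (25/13)cos x + (5/13)sin x
image of cos 2x: -(119/169)cos 2x - (458/169)sin 2x
image of sin 2x: (458/169)cos 2x - (119/169)sin 2x
image of cos 3x: -(2035/2197)cos 3x - (5763/2197)sin 3x
image of sin 3x: (5763/2197)cos 3x - (2035/2197)sin 3x
each image's coordinates form column j of the matrix

the matrix is [[1, 0, 0, 0, 0, 0, 0]; [0, 5/13, 25/13, 0, 0, 0, 0]; [0, -25/13, 5/13, 0, 0, 0, 0]; [0, 0, 0, -119/169, 458/169, 0, 0]; [0, 0, 0, -458/169, -119/169, 0, 0]; [0, 0, 0, 0, 0, -2035/2197, 5763/2197]; [0, 0, 0, 0, 0, -5763/2197, -2035/2197]] (rows listed top to bottom)


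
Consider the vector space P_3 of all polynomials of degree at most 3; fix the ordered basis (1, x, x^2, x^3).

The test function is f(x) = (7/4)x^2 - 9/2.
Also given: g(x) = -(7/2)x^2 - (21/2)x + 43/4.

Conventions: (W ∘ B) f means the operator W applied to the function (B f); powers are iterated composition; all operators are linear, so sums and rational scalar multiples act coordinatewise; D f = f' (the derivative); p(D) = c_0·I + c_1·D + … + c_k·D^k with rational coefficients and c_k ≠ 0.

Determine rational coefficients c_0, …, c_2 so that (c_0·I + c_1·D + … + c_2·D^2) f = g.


c_0 = -2, c_1 = -3, c_2 = 1/2

D^0 f = (7/4)x^2 - 9/2
D^1 f = (7/2)x
D^2 f = 7/2
matching coefficients of g against c_0 f + c_1 Df + … from the top degree down determines the c_i
solution: c_0 = -2, c_1 = -3, c_2 = 1/2


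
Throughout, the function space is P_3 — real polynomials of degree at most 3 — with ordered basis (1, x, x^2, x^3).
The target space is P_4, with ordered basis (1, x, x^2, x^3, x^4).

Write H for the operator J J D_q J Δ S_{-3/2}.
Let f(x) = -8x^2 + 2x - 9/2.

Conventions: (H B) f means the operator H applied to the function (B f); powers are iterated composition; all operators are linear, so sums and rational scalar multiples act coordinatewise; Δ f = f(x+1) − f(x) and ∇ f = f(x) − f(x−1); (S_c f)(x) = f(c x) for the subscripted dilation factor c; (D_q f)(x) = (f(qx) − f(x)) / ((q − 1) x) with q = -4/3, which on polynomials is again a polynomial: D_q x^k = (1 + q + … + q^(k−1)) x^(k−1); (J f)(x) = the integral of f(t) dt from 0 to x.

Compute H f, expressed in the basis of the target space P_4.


the result is g(x) = x^3 - (21/2)x^2

S_{-3/2} f = -18x^2 - 3x - 9/2
Δ S_{-3/2} f = -36x - 21
J Δ S_{-3/2} f = -18x^2 - 21x
D_q J Δ S_{-3/2} f = 6x - 21
J (D_q J Δ) S_{-3/2} f = 3x^2 - 21x
J J (D_q J Δ) S_{-3/2} f = x^3 - (21/2)x^2


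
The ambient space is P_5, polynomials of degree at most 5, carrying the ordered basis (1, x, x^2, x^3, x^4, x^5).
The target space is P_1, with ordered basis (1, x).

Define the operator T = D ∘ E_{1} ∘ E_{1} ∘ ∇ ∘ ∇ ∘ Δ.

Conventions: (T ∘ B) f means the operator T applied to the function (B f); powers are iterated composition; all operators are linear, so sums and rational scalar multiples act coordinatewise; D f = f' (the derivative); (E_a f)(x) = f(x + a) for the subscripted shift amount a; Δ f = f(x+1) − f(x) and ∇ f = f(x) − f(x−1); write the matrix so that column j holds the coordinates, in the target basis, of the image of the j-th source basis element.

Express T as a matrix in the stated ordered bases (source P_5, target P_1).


image of 1: 0
image of x: 0
image of x^2: 0
image of x^3: 0
image of x^4: 24
image of x^5: 120x + 180
each image's coordinates form column j of the matrix

the matrix is [[0, 0, 0, 0, 24, 180]; [0, 0, 0, 0, 0, 120]] (rows listed top to bottom)


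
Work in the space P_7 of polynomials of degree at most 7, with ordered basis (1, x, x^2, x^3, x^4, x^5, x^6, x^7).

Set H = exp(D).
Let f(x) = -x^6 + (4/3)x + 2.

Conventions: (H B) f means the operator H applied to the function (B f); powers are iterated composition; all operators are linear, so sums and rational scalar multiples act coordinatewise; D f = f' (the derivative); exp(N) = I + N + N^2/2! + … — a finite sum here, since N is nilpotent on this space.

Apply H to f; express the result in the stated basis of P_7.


order-1 term: -6x^5 + 4/3
order-2 term: -15x^4
order-3 term: -20x^3
order-4 term: -15x^2
order-5 term: -6x
order-6 term: -1
the series for exp(D) f terminates at order 6
exp(D) f = -x^6 - 6x^5 - 15x^4 - 20x^3 - 15x^2 - (14/3)x + 7/3

the image equals g(x) = -x^6 - 6x^5 - 15x^4 - 20x^3 - 15x^2 - (14/3)x + 7/3


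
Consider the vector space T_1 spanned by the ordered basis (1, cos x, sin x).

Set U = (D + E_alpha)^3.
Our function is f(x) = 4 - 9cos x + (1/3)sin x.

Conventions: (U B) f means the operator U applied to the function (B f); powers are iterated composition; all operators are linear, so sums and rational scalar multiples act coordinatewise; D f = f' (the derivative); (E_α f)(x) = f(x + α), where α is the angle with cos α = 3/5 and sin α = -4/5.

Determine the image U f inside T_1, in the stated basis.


D f = (1/3)cos x + 9sin x
E_alpha f = 4 - (17/3)cos x - 7sin x
(D + E_alpha) f = 4 - (16/3)cos x + 2sin x
D (D + E_alpha) f = 2cos x + (16/3)sin x
E_alpha (D + E_alpha) f = 4 - (24/5)cos x - (46/15)sin x
(D + E_alpha) (D + E_alpha) f = 4 - (14/5)cos x + (34/15)sin x
D (D + E_alpha) (D + E_alpha) f = (34/15)cos x + (14/5)sin x
E_alpha (D + E_alpha) (D + E_alpha) f = 4 - (262/75)cos x - (22/25)sin x
(D + E_alpha) (D + E_alpha) (D + E_alpha) f = 4 - (92/75)cos x + (48/25)sin x

the image equals g(x) = 4 - (92/75)cos x + (48/25)sin x


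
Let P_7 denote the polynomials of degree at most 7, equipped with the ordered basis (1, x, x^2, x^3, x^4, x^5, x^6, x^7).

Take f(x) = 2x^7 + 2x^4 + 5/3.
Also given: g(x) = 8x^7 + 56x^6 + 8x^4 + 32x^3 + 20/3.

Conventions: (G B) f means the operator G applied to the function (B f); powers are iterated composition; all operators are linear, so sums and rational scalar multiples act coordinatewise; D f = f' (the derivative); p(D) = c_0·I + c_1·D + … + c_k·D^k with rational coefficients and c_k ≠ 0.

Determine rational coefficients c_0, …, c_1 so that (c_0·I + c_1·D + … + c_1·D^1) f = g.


c_0 = 4, c_1 = 4

D^0 f = 2x^7 + 2x^4 + 5/3
D^1 f = 14x^6 + 8x^3
matching coefficients of g against c_0 f + c_1 Df + … from the top degree down determines the c_i
solution: c_0 = 4, c_1 = 4


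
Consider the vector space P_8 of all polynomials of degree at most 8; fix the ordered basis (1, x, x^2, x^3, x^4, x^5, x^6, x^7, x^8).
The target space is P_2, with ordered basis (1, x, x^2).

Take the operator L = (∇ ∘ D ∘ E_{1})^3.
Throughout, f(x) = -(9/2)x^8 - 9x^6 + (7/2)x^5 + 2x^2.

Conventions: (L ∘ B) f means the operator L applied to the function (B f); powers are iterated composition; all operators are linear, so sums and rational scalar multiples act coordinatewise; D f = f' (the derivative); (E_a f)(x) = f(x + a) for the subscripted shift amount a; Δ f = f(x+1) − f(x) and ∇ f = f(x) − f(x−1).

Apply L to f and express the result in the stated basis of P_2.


E_{1} f = -(9/2)x^8 - 36x^7 - 135x^6 - (605/2)x^5 - (865/2)x^4 - 397x^3 - 224x^2 - (137/2)x - 8
D E_{1} f = -36x^7 - 252x^6 - 810x^5 - (3025/2)x^4 - 1730x^3 - 1191x^2 - 448x - 137/2
∇ D E_{1} f = -252x^6 - 756x^5 - 1530x^4 - 1730x^3 - 1191x^2 - 452x - 137/2
E_{1} (∇ ∘ D ∘ E_{1}) f = -252x^6 - 2268x^5 - 9090x^4 - 20450x^3 - 26901x^2 - 19436x - 11959/2
D E_{1} (∇ ∘ D ∘ E_{1}) f = -1512x^5 - 11340x^4 - 36360x^3 - 61350x^2 - 53802x - 19436
∇ D E_{1} (∇ ∘ D ∘ E_{1}) f = -7560x^4 - 30240x^3 - 56160x^2 - 51420x - 18984
E_{1} (∇ ∘ D ∘ E_{1}) (∇ ∘ D ∘ E_{1}) f = -7560x^4 - 60480x^3 - 192240x^2 - 284700x - 164364
D E_{1} (∇ ∘ D ∘ E_{1}) (∇ ∘ D ∘ E_{1}) f = -30240x^3 - 181440x^2 - 384480x - 284700
∇ D E_{1} (∇ ∘ D ∘ E_{1}) (∇ ∘ D ∘ E_{1}) f = -90720x^2 - 272160x - 233280

the image equals g(x) = -90720x^2 - 272160x - 233280


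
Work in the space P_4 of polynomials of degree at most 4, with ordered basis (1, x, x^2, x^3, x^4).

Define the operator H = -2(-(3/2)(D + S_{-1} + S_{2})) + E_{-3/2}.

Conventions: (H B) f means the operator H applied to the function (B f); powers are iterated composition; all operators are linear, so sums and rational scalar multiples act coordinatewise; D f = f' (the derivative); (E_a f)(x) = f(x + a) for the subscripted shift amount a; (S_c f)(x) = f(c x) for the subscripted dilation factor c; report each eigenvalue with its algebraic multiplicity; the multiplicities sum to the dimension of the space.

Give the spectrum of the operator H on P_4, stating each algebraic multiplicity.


image of 1: 7
image of x: 4x + 3/2
image of x^2: 16x^2 + 3x + 9/4
image of x^3: 22x^3 + (9/2)x^2 + (27/4)x - 27/8
image of x^4: 52x^4 + 6x^3 + (27/2)x^2 - (27/2)x + 81/16
the matrix is upper triangular; its diagonal is (7, 4, 16, 22, 52)
for a triangular matrix the eigenvalues are the diagonal entries, with algebraic multiplicity their repetition count

λ = 4 (multiplicity 1), λ = 7 (multiplicity 1), λ = 16 (multiplicity 1), λ = 22 (multiplicity 1), λ = 52 (multiplicity 1)


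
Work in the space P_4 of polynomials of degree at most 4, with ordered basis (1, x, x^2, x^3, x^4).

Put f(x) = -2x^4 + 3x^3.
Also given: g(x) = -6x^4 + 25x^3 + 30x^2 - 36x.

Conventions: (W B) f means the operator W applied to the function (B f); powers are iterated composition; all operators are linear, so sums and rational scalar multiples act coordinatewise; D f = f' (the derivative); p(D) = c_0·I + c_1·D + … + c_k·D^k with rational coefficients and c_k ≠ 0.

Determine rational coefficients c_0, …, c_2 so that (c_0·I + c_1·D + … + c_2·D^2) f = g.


D^0 f = -2x^4 + 3x^3
D^1 f = -8x^3 + 9x^2
D^2 f = -24x^2 + 18x
matching coefficients of g against c_0 f + c_1 Df + … from the top degree down determines the c_i
solution: c_0 = 3, c_1 = -2, c_2 = -2

c_0 = 3, c_1 = -2, c_2 = -2


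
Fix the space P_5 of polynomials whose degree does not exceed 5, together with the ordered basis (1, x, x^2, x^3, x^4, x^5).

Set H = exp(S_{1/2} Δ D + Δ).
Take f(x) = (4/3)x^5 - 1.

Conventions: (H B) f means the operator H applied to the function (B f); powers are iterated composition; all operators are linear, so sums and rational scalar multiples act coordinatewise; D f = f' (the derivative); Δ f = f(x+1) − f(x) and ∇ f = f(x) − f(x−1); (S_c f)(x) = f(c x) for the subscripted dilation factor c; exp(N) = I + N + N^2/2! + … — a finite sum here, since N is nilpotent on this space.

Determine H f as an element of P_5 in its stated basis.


the image equals g(x) = (4/3)x^5 + (20/3)x^4 + 30x^3 + (275/3)x^2 + (590/3)x + 475/2

order-1 term: (20/3)x^4 + (50/3)x^3 + (70/3)x^2 + 20x + 8
order-2 term: (40/3)x^3 + 55x^2 + (320/3)x + 95
order-3 term: (40/3)x^2 + (190/3)x + 325/3
order-4 term: (20/3)x + 155/6
order-5 term: 4/3
the series for exp(S_{1/2} Δ D + Δ) f terminates at order 5
exp(S_{1/2} Δ D + Δ) f = (4/3)x^5 + (20/3)x^4 + 30x^3 + (275/3)x^2 + (590/3)x + 475/2


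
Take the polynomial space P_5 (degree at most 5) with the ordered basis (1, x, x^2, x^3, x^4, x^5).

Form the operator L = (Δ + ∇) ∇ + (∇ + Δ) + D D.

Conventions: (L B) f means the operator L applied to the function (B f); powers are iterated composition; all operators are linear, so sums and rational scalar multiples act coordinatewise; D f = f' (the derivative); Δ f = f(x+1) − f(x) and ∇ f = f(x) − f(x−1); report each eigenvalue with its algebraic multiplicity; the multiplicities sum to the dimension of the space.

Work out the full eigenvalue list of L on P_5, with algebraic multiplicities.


image of 1: 0
image of x: 2
image of x^2: 4x + 6
image of x^3: 6x^2 + 18x - 4
image of x^4: 8x^3 + 36x^2 - 16x + 16
image of x^5: 10x^4 + 60x^3 - 40x^2 + 80x - 28
the matrix is upper triangular; its diagonal is (0, 0, 0, 0, 0, 0)
for a triangular matrix the eigenvalues are the diagonal entries, with algebraic multiplicity their repetition count

λ = 0 (multiplicity 6)


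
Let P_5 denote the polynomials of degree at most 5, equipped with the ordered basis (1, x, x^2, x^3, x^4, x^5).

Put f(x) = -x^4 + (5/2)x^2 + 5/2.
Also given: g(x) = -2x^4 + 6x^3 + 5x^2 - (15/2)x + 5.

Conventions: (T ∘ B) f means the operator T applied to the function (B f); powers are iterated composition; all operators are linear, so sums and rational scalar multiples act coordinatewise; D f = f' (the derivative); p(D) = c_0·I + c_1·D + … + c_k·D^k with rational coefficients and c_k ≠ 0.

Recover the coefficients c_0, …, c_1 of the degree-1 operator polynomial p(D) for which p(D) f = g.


D^0 f = -x^4 + (5/2)x^2 + 5/2
D^1 f = -4x^3 + 5x
matching coefficients of g against c_0 f + c_1 Df + … from the top degree down determines the c_i
solution: c_0 = 2, c_1 = -3/2

c_0 = 2, c_1 = -3/2


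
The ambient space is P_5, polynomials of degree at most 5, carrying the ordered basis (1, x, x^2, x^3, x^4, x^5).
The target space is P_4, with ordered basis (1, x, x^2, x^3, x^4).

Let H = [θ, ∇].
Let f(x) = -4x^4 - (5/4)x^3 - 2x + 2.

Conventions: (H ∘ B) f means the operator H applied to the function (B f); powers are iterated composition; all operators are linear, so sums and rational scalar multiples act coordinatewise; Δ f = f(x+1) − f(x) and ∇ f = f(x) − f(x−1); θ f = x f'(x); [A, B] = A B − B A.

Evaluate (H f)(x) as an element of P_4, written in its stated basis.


g(x) = 16x^3 - (177/4)x^2 + (81/2)x - 41/4

∇ f = -16x^3 + (81/4)x^2 - (49/4)x + 3/4
θ ∇ f = -48x^3 + (81/2)x^2 - (49/4)x
θ f = -16x^4 - (15/4)x^3 - 2x
∇ θ f = -64x^3 + (339/4)x^2 - (211/4)x + 41/4
[θ, ∇] f = 16x^3 - (177/4)x^2 + (81/2)x - 41/4


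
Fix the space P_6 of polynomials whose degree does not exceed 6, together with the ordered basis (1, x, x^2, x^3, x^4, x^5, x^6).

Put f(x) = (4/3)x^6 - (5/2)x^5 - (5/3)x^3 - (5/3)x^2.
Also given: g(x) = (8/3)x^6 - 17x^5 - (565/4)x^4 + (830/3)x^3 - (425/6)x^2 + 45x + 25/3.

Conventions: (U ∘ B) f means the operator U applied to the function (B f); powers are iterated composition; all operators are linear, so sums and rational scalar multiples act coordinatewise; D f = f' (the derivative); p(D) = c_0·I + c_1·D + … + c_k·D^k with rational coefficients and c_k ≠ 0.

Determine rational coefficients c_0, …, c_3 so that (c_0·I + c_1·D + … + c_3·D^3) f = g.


D^0 f = (4/3)x^6 - (5/2)x^5 - (5/3)x^3 - (5/3)x^2
D^1 f = 8x^5 - (25/2)x^4 - 5x^2 - (10/3)x
D^2 f = 40x^4 - 50x^3 - 10x - 10/3
D^3 f = 160x^3 - 150x^2 - 10
matching coefficients of g against c_0 f + c_1 Df + … from the top degree down determines the c_i
solution: c_0 = 2, c_1 = -3/2, c_2 = -4, c_3 = 1/2

c_0 = 2, c_1 = -3/2, c_2 = -4, c_3 = 1/2


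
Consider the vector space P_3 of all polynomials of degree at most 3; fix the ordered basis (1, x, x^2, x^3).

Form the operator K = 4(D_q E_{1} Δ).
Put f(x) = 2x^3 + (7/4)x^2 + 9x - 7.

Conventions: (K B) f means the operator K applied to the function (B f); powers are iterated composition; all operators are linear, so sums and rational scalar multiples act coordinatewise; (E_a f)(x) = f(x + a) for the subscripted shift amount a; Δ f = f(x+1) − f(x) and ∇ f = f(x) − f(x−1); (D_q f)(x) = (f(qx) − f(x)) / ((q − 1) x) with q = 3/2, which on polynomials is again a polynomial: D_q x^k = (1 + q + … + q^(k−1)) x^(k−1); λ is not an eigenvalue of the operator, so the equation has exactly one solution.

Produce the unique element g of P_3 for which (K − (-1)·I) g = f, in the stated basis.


the result is g(x) = 2x^3 + (7/4)x^2 - 51x - 93

write g with unknown coordinates in the stated basis and equate coefficients in (K − (-1)·I) g = f
solving from the highest basis element down gives g = 2x^3 + (7/4)x^2 - 51x - 93
check: K g = 60x + 86
so K g − (-1)·g = 2x^3 + (7/4)x^2 + 9x - 7 = f ✓


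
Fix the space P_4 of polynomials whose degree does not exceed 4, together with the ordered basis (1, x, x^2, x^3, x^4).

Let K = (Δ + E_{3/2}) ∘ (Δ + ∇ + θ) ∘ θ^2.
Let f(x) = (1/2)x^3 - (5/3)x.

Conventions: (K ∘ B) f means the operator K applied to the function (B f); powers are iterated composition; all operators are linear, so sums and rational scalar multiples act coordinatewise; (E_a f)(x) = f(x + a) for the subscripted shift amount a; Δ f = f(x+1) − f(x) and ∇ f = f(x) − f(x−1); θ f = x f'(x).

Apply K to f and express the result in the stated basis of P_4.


the result is g(x) = (27/2)x^3 + (513/4)x^2 + (6359/24)x + 2373/16

θ f = (3/2)x^3 - (5/3)x
θ θ f = (9/2)x^3 - (5/3)x
Δ θ^2 f = (27/2)x^2 + (27/2)x + 17/6
∇ θ^2 f = (27/2)x^2 - (27/2)x + 17/6
θ θ^2 f = (27/2)x^3 - (5/3)x
(Δ + ∇ + θ) θ^2 f = (27/2)x^3 + 27x^2 - (5/3)x + 17/3
Δ (Δ + ∇ + θ) θ^2 f = (81/2)x^2 + (189/2)x + 233/6
E_{3/2} (Δ + ∇ + θ) θ^2 f = (27/2)x^3 + (351/4)x^2 + (4091/24)x + 5255/48
(Δ + E_{3/2}) (Δ + ∇ + θ) θ^2 f = (27/2)x^3 + (513/4)x^2 + (6359/24)x + 2373/16


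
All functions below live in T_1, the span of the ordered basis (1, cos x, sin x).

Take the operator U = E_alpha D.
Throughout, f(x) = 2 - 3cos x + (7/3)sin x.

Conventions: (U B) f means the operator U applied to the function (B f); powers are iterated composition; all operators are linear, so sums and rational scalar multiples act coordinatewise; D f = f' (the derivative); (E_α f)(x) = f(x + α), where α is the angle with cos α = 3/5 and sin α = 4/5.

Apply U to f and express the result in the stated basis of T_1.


D f = (7/3)cos x + 3sin x
E_alpha D f = (19/5)cos x - (1/15)sin x

the result is g(x) = (19/5)cos x - (1/15)sin x


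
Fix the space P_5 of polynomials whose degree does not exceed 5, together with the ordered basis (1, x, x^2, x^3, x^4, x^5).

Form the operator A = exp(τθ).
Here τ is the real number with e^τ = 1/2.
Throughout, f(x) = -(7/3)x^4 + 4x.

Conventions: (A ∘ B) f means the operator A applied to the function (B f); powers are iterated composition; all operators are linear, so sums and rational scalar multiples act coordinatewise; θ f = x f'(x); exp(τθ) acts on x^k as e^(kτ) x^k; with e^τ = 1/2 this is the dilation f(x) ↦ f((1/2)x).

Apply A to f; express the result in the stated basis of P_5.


g(x) = -(7/48)x^4 + 2x

exp(τθ) x^k = e^(kτ) x^k; with e^τ = 1/2 this sends x^k to (1/2)^k x^k
x ↦ 1/2 x
x^4 ↦ 1/16 x^4
applying this coordinatewise to f: exp(τθ) f = -(7/48)x^4 + 2x


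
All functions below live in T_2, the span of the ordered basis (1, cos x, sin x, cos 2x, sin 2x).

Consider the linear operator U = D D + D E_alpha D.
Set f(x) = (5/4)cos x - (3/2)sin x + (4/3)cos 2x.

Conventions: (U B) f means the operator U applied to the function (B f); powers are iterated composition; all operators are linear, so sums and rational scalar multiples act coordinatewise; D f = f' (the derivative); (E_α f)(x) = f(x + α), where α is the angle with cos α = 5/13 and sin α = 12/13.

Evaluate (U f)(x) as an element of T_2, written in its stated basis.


D f = -(3/2)cos x - (5/4)sin x - (8/3)sin 2x
D D f = -(5/4)cos x + (3/2)sin x - (16/3)cos 2x
D f = -(3/2)cos x - (5/4)sin x - (8/3)sin 2x
E_alpha D f = -(45/26)cos x + (47/52)sin x - (320/169)cos 2x + (952/507)sin 2x
D E_alpha D f = (47/52)cos x + (45/26)sin x + (1904/507)cos 2x + (640/169)sin 2x
(D D + D E_alpha D) f = -(9/26)cos x + (42/13)sin x - (800/507)cos 2x + (640/169)sin 2x

the result is g(x) = -(9/26)cos x + (42/13)sin x - (800/507)cos 2x + (640/169)sin 2x


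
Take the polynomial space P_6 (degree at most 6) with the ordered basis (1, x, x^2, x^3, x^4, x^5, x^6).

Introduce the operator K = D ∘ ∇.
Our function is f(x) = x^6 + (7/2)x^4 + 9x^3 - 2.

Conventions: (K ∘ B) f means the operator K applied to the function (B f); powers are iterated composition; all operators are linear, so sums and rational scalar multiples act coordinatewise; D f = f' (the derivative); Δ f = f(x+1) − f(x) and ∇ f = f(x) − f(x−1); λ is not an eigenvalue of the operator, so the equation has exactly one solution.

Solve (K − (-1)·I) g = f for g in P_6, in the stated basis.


g(x) = x^6 - (53/2)x^4 + 69x^3 + 258x^2 - 702x - 211

write g with unknown coordinates in the stated basis and equate coefficients in (K − (-1)·I) g = f
solving from the highest basis element down gives g = x^6 - (53/2)x^4 + 69x^3 + 258x^2 - 702x - 211
check: K g = 30x^4 - 60x^3 - 258x^2 + 702x + 209
so K g − (-1)·g = x^6 + (7/2)x^4 + 9x^3 - 2 = f ✓


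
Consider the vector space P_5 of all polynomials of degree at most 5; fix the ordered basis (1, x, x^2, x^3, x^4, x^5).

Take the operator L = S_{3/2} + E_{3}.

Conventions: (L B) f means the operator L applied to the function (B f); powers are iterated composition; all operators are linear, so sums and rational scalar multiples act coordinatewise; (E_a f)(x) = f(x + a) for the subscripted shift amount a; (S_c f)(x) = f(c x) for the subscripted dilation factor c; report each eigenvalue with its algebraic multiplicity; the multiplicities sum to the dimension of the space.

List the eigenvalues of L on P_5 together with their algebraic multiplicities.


λ = 2 (multiplicity 1), λ = 5/2 (multiplicity 1), λ = 13/4 (multiplicity 1), λ = 35/8 (multiplicity 1), λ = 97/16 (multiplicity 1), λ = 275/32 (multiplicity 1)

image of 1: 2
image of x: (5/2)x + 3
image of x^2: (13/4)x^2 + 6x + 9
image of x^3: (35/8)x^3 + 9x^2 + 27x + 27
image of x^4: (97/16)x^4 + 12x^3 + 54x^2 + 108x + 81
image of x^5: (275/32)x^5 + 15x^4 + 90x^3 + 270x^2 + 405x + 243
the matrix is upper triangular; its diagonal is (2, 5/2, 13/4, 35/8, 97/16, 275/32)
for a triangular matrix the eigenvalues are the diagonal entries, with algebraic multiplicity their repetition count


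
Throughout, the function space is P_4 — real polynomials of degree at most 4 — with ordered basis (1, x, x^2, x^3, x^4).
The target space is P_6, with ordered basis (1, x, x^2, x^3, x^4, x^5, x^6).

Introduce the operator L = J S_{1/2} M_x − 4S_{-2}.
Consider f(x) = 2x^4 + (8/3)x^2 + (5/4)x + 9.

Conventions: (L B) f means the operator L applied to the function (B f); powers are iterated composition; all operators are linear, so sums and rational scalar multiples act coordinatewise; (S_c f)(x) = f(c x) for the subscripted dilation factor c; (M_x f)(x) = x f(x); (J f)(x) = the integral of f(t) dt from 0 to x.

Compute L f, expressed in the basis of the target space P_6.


M_x f = 2x^5 + (8/3)x^3 + (5/4)x^2 + 9x
S_{1/2} M_x f = (1/16)x^5 + (1/3)x^3 + (5/16)x^2 + (9/2)x
J S_{1/2} M_x f = (1/96)x^6 + (1/12)x^4 + (5/48)x^3 + (9/4)x^2
S_{-2} f = 32x^4 + (32/3)x^2 - (5/2)x + 9
(-4S_{-2}) f = -128x^4 - (128/3)x^2 + 10x - 36
(J S_{1/2} M_x − 4S_{-2}) f = (1/96)x^6 - (1535/12)x^4 + (5/48)x^3 - (485/12)x^2 + 10x - 36

the image equals g(x) = (1/96)x^6 - (1535/12)x^4 + (5/48)x^3 - (485/12)x^2 + 10x - 36


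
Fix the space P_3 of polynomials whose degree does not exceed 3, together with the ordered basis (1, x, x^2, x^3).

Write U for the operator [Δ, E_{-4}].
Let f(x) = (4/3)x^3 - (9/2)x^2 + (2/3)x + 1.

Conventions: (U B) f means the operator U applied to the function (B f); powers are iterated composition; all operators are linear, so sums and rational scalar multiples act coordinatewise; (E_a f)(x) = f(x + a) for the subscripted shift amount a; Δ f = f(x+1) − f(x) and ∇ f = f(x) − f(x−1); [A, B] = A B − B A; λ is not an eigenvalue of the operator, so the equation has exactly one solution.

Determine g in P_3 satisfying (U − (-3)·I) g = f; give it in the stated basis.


the result is g(x) = (4/9)x^3 - (3/2)x^2 + (2/9)x + 1/3

write g with unknown coordinates in the stated basis and equate coefficients in (U − (-3)·I) g = f
solving from the highest basis element down gives g = (4/9)x^3 - (3/2)x^2 + (2/9)x + 1/3
check: U g = 0
so U g − (-3)·g = (4/3)x^3 - (9/2)x^2 + (2/3)x + 1 = f ✓


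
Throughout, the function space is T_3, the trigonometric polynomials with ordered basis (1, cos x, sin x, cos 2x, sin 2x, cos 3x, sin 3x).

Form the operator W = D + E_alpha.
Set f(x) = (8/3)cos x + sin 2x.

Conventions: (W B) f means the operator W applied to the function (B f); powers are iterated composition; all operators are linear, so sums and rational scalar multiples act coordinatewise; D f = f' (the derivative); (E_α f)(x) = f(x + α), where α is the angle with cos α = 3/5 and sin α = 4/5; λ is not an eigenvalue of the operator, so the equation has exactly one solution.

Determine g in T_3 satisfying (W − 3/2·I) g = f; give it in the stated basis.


the image equals g(x) = -(16/27)cos x + (32/27)sin x - (296/1193)cos 2x - (178/1193)sin 2x

write g with unknown coordinates in the stated basis and equate coefficients in (W − 3/2·I) g = f
solving from the highest basis element down gives g = -(16/27)cos x + (32/27)sin x - (296/1193)cos 2x - (178/1193)sin 2x
check: W g = (16/9)cos x + (16/9)sin x - (444/1193)cos 2x + (926/1193)sin 2x
so W g − 3/2·g = (8/3)cos x + sin 2x = f ✓


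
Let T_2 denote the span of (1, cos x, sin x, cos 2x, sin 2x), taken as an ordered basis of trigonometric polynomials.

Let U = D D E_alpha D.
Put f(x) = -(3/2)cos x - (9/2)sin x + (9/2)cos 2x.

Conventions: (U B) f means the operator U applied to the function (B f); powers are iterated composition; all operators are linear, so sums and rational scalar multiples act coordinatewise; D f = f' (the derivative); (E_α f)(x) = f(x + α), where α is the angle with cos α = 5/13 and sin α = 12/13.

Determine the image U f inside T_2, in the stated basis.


the result is g(x) = (9/26)cos x - (123/26)sin x + (4320/169)cos 2x - (4284/169)sin 2x

D f = -(9/2)cos x + (3/2)sin x - 9sin 2x
E_alpha D f = -(9/26)cos x + (123/26)sin x - (1080/169)cos 2x + (1071/169)sin 2x
D (E_alpha D) f = (123/26)cos x + (9/26)sin x + (2142/169)cos 2x + (2160/169)sin 2x
D D (E_alpha D) f = (9/26)cos x - (123/26)sin x + (4320/169)cos 2x - (4284/169)sin 2x
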